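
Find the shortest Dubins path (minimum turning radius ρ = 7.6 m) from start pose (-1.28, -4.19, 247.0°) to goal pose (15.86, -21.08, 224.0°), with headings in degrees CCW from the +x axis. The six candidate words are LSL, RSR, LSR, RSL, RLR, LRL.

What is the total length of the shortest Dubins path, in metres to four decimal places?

63.4938 m

Let ψ = atan2(Δy, Δx) = atan2(-16.89, 17.14) = -44.5791° be the start→goal bearing.
Normalize: d = |goal − start| / ρ = 24.063493/7.6 = 3.166249, α = (θ_start − ψ) mod 360° = 291.5791° = 5.089015 rad, β = (θ_goal − ψ) mod 360° = 268.5791° = 4.687589 rad.
Common terms: sin α = -0.929911, cos α = 0.367785, sin β = -0.999693, cos β = -0.024797, cos(α−β) = 0.920505, d² = 10.025133. Work in radians in the unit-radius frame; every candidate has L = ρ·(t + p + q).
LSL: p² = 2 + d² − 2cos(α−β) + 2d(sin α − sin β) = 10.626016; p = √p² = 3.259757; φ = atan2(cos β − cos α, d + sin α − sin β) = -0.120726 rad; t = (φ − α) mod 2π = 1.073444 rad, q = (β − φ) mod 2π = 4.808315 rad → L = 7.6·(1.073444 + 3.259757 + 4.808315) = 7.6·9.141517 = 69.475527 m
RSR: p² = 2 + d² − 2cos(α−β) + 2d(sin β − sin α) = 9.742231; p = √p² = 3.121255; φ = atan2(cos α − cos β, d − sin α + sin β) = 0.126111 rad; t = (α − φ) mod 2π = 4.962904 rad, q = (φ − β) mod 2π = 1.721707 rad → L = 7.6·(4.962904 + 3.121255 + 1.721707) = 7.6·9.805866 = 74.524580 m
LSR: p² = d² − 2 + 2cos(α−β) + 2d(sin α + sin β) = -2.353066 < 0 → infeasible
RSL: p² = d² − 2 + 2cos(α−β) − 2d(sin α + sin β) = 22.085352; p = √p² = 4.699506; φ = atan2(cos α + cos β, d − sin α − sin β) − atan2(2, p) = -0.335153 rad; t = (α − φ) mod 2π = 5.424168 rad, q = (β − φ) mod 2π = 5.022742 rad → L = 7.6·(5.424168 + 4.699506 + 5.022742) = 7.6·15.146416 = 115.112763 m
RLR: c = (6 − d² + 2cos(α−β) + 2d(sin α − sin β))/8 = -0.217779; p = 2π − arccos c = 4.492851 rad; φ = atan2(cos α − cos β, d − sin α + sin β) = 0.126111 rad; t = (α − φ + p/2) mod 2π = 0.926144 rad, q = (α − β − t + p) mod 2π = 3.968132 rad → L = 7.6·(0.926144 + 4.492851 + 3.968132) = 7.6·9.387127 = 71.342168 m
LRL: c = (6 − d² + 2cos(α−β) − 2d(sin α − sin β))/8 = -0.328252; p = 2π − arccos c = 4.377937 rad; φ = atan2(cos β − cos α, d + sin α − sin β) = -0.120726 rad; t = (φ − α + p/2) mod 2π = 3.262412 rad, q = (β − α − t + p) mod 2π = 0.714098 rad → L = 7.6·(3.262412 + 4.377937 + 0.714098) = 7.6·8.354447 = 63.493800 m
Shortest: LRL with L = 63.493800 m ≈ 63.4938 m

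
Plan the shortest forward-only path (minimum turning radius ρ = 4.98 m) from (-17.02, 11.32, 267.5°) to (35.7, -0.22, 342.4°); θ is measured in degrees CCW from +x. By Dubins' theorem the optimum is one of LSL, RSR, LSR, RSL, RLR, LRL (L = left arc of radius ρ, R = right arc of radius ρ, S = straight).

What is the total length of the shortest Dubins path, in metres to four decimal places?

56.2068 m

Let ψ = atan2(Δy, Δx) = atan2(-11.54, 52.72) = -12.3469° be the start→goal bearing.
Normalize: d = |goal − start| / ρ = 53.968231/4.98 = 10.836994, α = (θ_start − ψ) mod 360° = 279.8469° = 4.884249 rad, β = (θ_goal − ψ) mod 360° = 354.7469° = 6.191501 rad.
Common terms: sin α = -0.985268, cos α = 0.171015, sin β = -0.091556, cos β = 0.995800, cos(α−β) = 0.260505, d² = 117.440445. Work in radians in the unit-radius frame; every candidate has L = ρ·(t + p + q).
LSL: p² = 2 + d² − 2cos(α−β) + 2d(sin α − sin β) = 99.549126; p = √p² = 9.977431; φ = atan2(cos β − cos α, d + sin α − sin β) = 0.082759 rad; t = (φ − α) mod 2π = 1.481696 rad, q = (β − φ) mod 2π = 6.108741 rad → L = 4.98·(1.481696 + 9.977431 + 6.108741) = 4.98·17.567868 = 87.487981 m
RSR: p² = 2 + d² − 2cos(α−β) + 2d(sin β − sin α) = 138.289745; p = √p² = 11.759666; φ = atan2(cos α − cos β, d − sin α + sin β) = -0.070194 rad; t = (α − φ) mod 2π = 4.954444 rad, q = (φ − β) mod 2π = 0.021490 rad → L = 4.98·(4.954444 + 11.759666 + 0.021490) = 4.98·16.735600 = 83.343287 m
LSR: p² = d² − 2 + 2cos(α−β) + 2d(sin α + sin β) = 92.622373; p = √p² = 9.624052; φ = atan2(−cos α − cos β, d + sin α + sin β) − atan2(−2, p) = 0.085912 rad; t = (φ − α) mod 2π = 1.484848 rad, q = (φ − β) mod 2π = 0.177597 rad → L = 4.98·(1.484848 + 9.624052 + 0.177597) = 4.98·11.286497 = 56.206756 m
RSL: p² = d² − 2 + 2cos(α−β) − 2d(sin α + sin β) = 139.300534; p = √p² = 11.802565; φ = atan2(cos α + cos β, d − sin α − sin β) − atan2(2, p) = -0.070233 rad; t = (α − φ) mod 2π = 4.954483 rad, q = (β − φ) mod 2π = 6.261734 rad → L = 4.98·(4.954483 + 11.802565 + 6.261734) = 4.98·23.018782 = 114.633533 m
RLR: c = (6 − d² + 2cos(α−β) + 2d(sin α − sin β))/8 = -16.286218, |c| > 1 → infeasible
LRL: c = (6 − d² + 2cos(α−β) − 2d(sin α − sin β))/8 = -11.443641, |c| > 1 → infeasible
Shortest: LSR with L = 56.206756 m ≈ 56.2068 m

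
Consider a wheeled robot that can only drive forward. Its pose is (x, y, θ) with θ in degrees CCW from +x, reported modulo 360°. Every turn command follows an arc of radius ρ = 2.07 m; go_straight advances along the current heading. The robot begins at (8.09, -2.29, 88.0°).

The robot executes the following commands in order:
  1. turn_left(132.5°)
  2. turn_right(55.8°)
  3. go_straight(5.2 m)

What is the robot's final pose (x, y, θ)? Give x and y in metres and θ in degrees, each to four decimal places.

(-2.2294, 0.3058, 164.7000°)

set_pose: (x, y, θ) = (8.0900, -2.2900, 88.0000°), ρ = 2.07
turn_left(132.5°): centre at ρ to the left, rotate +132.5° → (4.6769, -0.6437, 220.5000°)
turn_right(55.8°): centre at ρ to the right, rotate −55.8° → (2.7863, -1.0663, 164.7000°)
go_straight(5.2): x += 5.2·cos θ, y += 5.2·sin θ → (-2.2294, 0.3058, 164.7000°)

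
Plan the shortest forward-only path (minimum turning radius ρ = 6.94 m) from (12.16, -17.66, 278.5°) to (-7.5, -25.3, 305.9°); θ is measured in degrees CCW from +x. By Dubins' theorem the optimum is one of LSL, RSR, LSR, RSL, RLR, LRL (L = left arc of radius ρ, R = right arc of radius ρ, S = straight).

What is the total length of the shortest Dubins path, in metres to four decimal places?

Let ψ = atan2(Δy, Δx) = atan2(-7.64, -19.66) = -158.7636° be the start→goal bearing.
Normalize: d = |goal − start| / ρ = 21.092302/6.94 = 3.039237, α = (θ_start − ψ) mod 360° = 77.2636° = 1.348504 rad, β = (θ_goal − ψ) mod 360° = 104.6636° = 1.826724 rad.
Common terms: sin α = 0.975395, cos α = 0.220467, sin β = 0.967429, cos β = -0.253143, cos(α−β) = 0.887815, d² = 9.236959. Work in radians in the unit-radius frame; every candidate has L = ρ·(t + p + q).
LSL: p² = 2 + d² − 2cos(α−β) + 2d(sin α − sin β) = 9.509747; p = √p² = 3.083788; φ = atan2(cos β − cos α, d + sin α − sin β) = -0.154191 rad; t = (φ − α) mod 2π = 4.780491 rad, q = (β − φ) mod 2π = 1.980914 rad → L = 6.94·(4.780491 + 3.083788 + 1.980914) = 6.94·9.845193 = 68.325641 m
RSR: p² = 2 + d² − 2cos(α−β) + 2d(sin β − sin α) = 9.412910; p = √p² = 3.068047; φ = atan2(cos α − cos β, d − sin α + sin β) = 0.154988 rad; t = (α − φ) mod 2π = 1.193515 rad, q = (φ − β) mod 2π = 4.611450 rad → L = 6.94·(1.193515 + 3.068047 + 4.611450) = 6.94·8.873012 = 61.578701 m
LSR: p² = d² − 2 + 2cos(α−β) + 2d(sin α + sin β) = 20.821990; p = √p² = 4.563112; φ = atan2(−cos α − cos β, d + sin α + sin β) − atan2(−2, p) = 0.419638 rad; t = (φ − α) mod 2π = 5.354320 rad, q = (φ − β) mod 2π = 4.876100 rad → L = 6.94·(5.354320 + 4.563112 + 4.876100) = 6.94·14.793532 = 102.667110 m
RSL: p² = d² − 2 + 2cos(α−β) − 2d(sin α + sin β) = -2.796811 < 0 → infeasible
RLR: c = (6 − d² + 2cos(α−β) + 2d(sin α − sin β))/8 = -0.176614; p = 2π − arccos c = 4.534844 rad; φ = atan2(cos α − cos β, d − sin α + sin β) = 0.154988 rad; t = (α − φ + p/2) mod 2π = 3.460937 rad, q = (α − β − t + p) mod 2π = 0.595686 rad → L = 6.94·(3.460937 + 4.534844 + 0.595686) = 6.94·8.591468 = 59.624786 m
LRL: c = (6 − d² + 2cos(α−β) − 2d(sin α − sin β))/8 = -0.188718; p = 2π − arccos c = 4.522532 rad; φ = atan2(cos β − cos α, d + sin α − sin β) = -0.154191 rad; t = (φ − α + p/2) mod 2π = 0.758572 rad, q = (β − α − t + p) mod 2π = 4.242180 rad → L = 6.94·(0.758572 + 4.522532 + 4.242180) = 6.94·9.523284 = 66.091594 m
Shortest: RLR with L = 59.624786 m ≈ 59.6248 m

59.6248 m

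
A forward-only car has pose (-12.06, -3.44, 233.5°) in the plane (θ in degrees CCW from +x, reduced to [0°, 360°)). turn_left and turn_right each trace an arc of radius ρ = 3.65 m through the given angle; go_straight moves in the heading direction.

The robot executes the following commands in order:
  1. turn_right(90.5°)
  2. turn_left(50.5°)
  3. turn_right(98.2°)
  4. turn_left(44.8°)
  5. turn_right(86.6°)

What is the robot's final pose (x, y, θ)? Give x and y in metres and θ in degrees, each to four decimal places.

set_pose: (x, y, θ) = (-12.0600, -3.4400, 233.5000°), ρ = 3.65
turn_right(90.5°): centre at ρ to the right, rotate −90.5° → (-17.1907, -4.1839, 143.0000°)
turn_left(50.5°): centre at ρ to the left, rotate +50.5° → (-20.2394, -3.5498, 193.5000°)
turn_right(98.2°): centre at ρ to the right, rotate −98.2° → (-24.7259, -0.3378, 95.3000°)
turn_left(44.8°): centre at ρ to the left, rotate +44.8° → (-26.0190, 2.1252, 140.1000°)
turn_right(86.6°): centre at ρ to the right, rotate −86.6° → (-26.6118, 7.0965, 53.5000°)

(-26.6118, 7.0965, 53.5000°)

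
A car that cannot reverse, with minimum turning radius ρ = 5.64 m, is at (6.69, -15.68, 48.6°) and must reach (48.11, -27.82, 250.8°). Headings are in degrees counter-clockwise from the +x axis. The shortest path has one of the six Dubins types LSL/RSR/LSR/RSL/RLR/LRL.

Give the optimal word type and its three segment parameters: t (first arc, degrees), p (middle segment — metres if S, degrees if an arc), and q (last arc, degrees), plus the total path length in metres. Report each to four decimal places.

RSR: t = 60.2256°, p = 32.5304 m, q = 97.5744°, L = 48.0637 m

Let ψ = atan2(Δy, Δx) = atan2(-12.14, 41.42) = -16.3356° be the start→goal bearing.
Normalize: d = |goal − start| / ρ = 43.162437/5.64 = 7.652914, α = (θ_start − ψ) mod 360° = 64.9356° = 1.133340 rad, β = (θ_goal − ψ) mod 360° = 267.1356° = 4.662396 rad.
Common terms: sin α = 0.905832, cos α = 0.423637, sin β = -0.998751, cos β = -0.049972, cos(α−β) = -0.925871, d² = 58.567099. Work in radians in the unit-radius frame; every candidate has L = ρ·(t + p + q).
LSL: p² = 2 + d² − 2cos(α−β) + 2d(sin α − sin β) = 91.570059; p = √p² = 9.569225; φ = atan2(cos β − cos α, d + sin α − sin β) = -0.049513 rad; t = (φ − α) mod 2π = 5.100332 rad, q = (β − φ) mod 2π = 4.711909 rad → L = 5.64·(5.100332 + 9.569225 + 4.711909) = 5.64·19.381466 = 109.311466 m
RSR: p² = 2 + d² − 2cos(α−β) + 2d(sin β − sin α) = 33.267622; p = √p² = 5.767809; φ = atan2(cos α − cos β, d − sin α + sin β) = 0.082205 rad; t = (α − φ) mod 2π = 1.051135 rad, q = (φ − β) mod 2π = 1.702994 rad → L = 5.64·(1.051135 + 5.767809 + 1.702994) = 5.64·8.521939 = 48.063734 m
LSR: p² = d² − 2 + 2cos(α−β) + 2d(sin α + sin β) = 53.293165; p = √p² = 7.300217; φ = atan2(−cos α − cos β, d + sin α + sin β) − atan2(−2, p) = 0.218017 rad; t = (φ − α) mod 2π = 5.367862 rad, q = (φ − β) mod 2π = 1.838806 rad → L = 5.64·(5.367862 + 7.300217 + 1.838806) = 5.64·14.506885 = 81.818833 m
RSL: p² = d² − 2 + 2cos(α−β) − 2d(sin α + sin β) = 56.137551; p = √p² = 7.492500; φ = atan2(cos α + cos β, d − sin α − sin β) − atan2(2, p) = -0.212648 rad; t = (α − φ) mod 2π = 1.345988 rad, q = (β − φ) mod 2π = 4.875044 rad → L = 5.64·(1.345988 + 7.492500 + 4.875044) = 5.64·13.713532 = 77.344321 m
RLR: c = (6 − d² + 2cos(α−β) + 2d(sin α − sin β))/8 = -3.158453, |c| > 1 → infeasible
LRL: c = (6 − d² + 2cos(α−β) − 2d(sin α − sin β))/8 = -10.446257, |c| > 1 → infeasible
Shortest: RSR with L = 48.063734 m ≈ 48.0637 m
Convert RSR to answer units (arcs ×180/π): t = 1.051135·180/π = 60.2256°, p = ρ·p = 5.64·5.767809 = 32.5304 m, q = 1.702994·180/π = 97.5744°, L = 48.0637 m.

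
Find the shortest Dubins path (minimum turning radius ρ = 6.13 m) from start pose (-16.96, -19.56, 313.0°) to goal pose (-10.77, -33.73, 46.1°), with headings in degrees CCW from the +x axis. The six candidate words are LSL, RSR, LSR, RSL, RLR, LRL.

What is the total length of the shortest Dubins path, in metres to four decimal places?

42.3363 m

Let ψ = atan2(Δy, Δx) = atan2(-14.17, 6.19) = -66.4024° be the start→goal bearing.
Normalize: d = |goal − start| / ρ = 15.463020/6.13 = 2.522516, α = (θ_start − ψ) mod 360° = 19.4024° = 0.338637 rad, β = (θ_goal − ψ) mod 360° = 112.5024° = 1.963538 rad.
Common terms: sin α = 0.332201, cos α = 0.943208, sin β = 0.923863, cos β = -0.382723, cos(α−β) = -0.054079, d² = 6.363085. Work in radians in the unit-radius frame; every candidate has L = ρ·(t + p + q).
LSL: p² = 2 + d² − 2cos(α−β) + 2d(sin α − sin β) = 5.486290; p = √p² = 2.342283; φ = atan2(cos β − cos α, d + sin α − sin β) = -0.601749 rad; t = (φ − α) mod 2π = 5.342800 rad, q = (β − φ) mod 2π = 2.565287 rad → L = 6.13·(5.342800 + 2.342283 + 2.565287) = 6.13·10.250370 = 62.834768 m
RSR: p² = 2 + d² − 2cos(α−β) + 2d(sin β − sin α) = 11.456194; p = √p² = 3.384700; φ = atan2(cos α − cos β, d − sin α + sin β) = 0.402525 rad; t = (α − φ) mod 2π = 6.219297 rad, q = (φ − β) mod 2π = 4.722172 rad → L = 6.13·(6.219297 + 3.384700 + 4.722172) = 6.13·14.326169 = 87.819417 m
LSR: p² = d² − 2 + 2cos(α−β) + 2d(sin α + sin β) = 10.591812; p = √p² = 3.254506; φ = atan2(−cos α − cos β, d + sin α + sin β) − atan2(−2, p) = 0.403778 rad; t = (φ − α) mod 2π = 0.065142 rad, q = (φ − β) mod 2π = 4.723425 rad → L = 6.13·(0.065142 + 3.254506 + 4.723425) = 6.13·8.043073 = 49.304039 m
RSL: p² = d² − 2 + 2cos(α−β) − 2d(sin α + sin β) = -2.081958 < 0 → infeasible
RLR: c = (6 − d² + 2cos(α−β) + 2d(sin α − sin β))/8 = -0.432024; p = 2π − arccos c = 4.265653 rad; φ = atan2(cos α − cos β, d − sin α + sin β) = 0.402525 rad; t = (α − φ + p/2) mod 2π = 2.068938 rad, q = (α − β − t + p) mod 2π = 0.571813 rad → L = 6.13·(2.068938 + 4.265653 + 0.571813) = 6.13·6.906404 = 42.336257 m
LRL: c = (6 − d² + 2cos(α−β) − 2d(sin α − sin β))/8 = 0.314214; p = 2π − arccos c = 5.032017 rad; φ = atan2(cos β − cos α, d + sin α − sin β) = -0.601749 rad; t = (φ − α + p/2) mod 2π = 1.575623 rad, q = (β − α − t + p) mod 2π = 5.081296 rad → L = 6.13·(1.575623 + 5.032017 + 5.081296) = 6.13·11.688936 = 71.653178 m
Shortest: RLR with L = 42.336257 m ≈ 42.3363 m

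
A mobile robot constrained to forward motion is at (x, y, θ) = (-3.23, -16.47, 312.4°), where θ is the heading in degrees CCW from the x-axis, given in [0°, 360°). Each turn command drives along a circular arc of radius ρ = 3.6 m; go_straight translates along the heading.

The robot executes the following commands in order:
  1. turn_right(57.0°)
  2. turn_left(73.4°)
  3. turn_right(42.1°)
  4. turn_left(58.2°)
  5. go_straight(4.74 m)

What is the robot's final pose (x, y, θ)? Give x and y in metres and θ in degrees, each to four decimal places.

(7.8841, -29.5125, 344.9000°)

set_pose: (x, y, θ) = (-3.2300, -16.4700, 312.4000°), ρ = 3.6
turn_right(57.0°): centre at ρ to the right, rotate −57.0° → (-2.4047, -19.8049, 255.4000°)
turn_left(73.4°): centre at ρ to the left, rotate +73.4° → (-0.7858, -23.7917, 328.8000°)
turn_right(42.1°): centre at ρ to the right, rotate −42.1° → (0.7974, -25.8365, 286.7000°)
turn_left(58.2°): centre at ρ to the left, rotate +58.2° → (3.3078, -28.2777, 344.9000°)
go_straight(4.74): x += 4.74·cos θ, y += 4.74·sin θ → (7.8841, -29.5125, 344.9000°)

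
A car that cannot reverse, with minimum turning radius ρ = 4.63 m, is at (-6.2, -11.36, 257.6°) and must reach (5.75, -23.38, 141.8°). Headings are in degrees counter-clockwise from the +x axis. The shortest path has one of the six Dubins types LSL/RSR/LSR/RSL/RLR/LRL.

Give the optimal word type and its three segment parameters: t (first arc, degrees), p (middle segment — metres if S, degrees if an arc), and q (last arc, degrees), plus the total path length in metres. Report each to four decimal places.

Let ψ = atan2(Δy, Δx) = atan2(-12.02, 11.95) = -45.1673° be the start→goal bearing.
Normalize: d = |goal − start| / ρ = 16.949422/4.63 = 3.660782, α = (θ_start − ψ) mod 360° = 302.7673° = 5.284287 rad, β = (θ_goal − ψ) mod 360° = 186.9673° = 3.263195 rad.
Common terms: sin α = -0.840875, cos α = 0.541229, sin β = -0.121303, cos β = -0.992615, cos(α−β) = -0.435231, d² = 13.401327. Work in radians in the unit-radius frame; every candidate has L = ρ·(t + p + q).
LSL: p² = 2 + d² − 2cos(α−β) + 2d(sin α − sin β) = 11.003395; p = √p² = 3.317137; φ = atan2(cos β − cos α, d + sin α − sin β) = -0.480700 rad; t = (φ − α) mod 2π = 0.518199 rad, q = (β − φ) mod 2π = 3.743895 rad → L = 4.63·(0.518199 + 3.317137 + 3.743895) = 4.63·7.579231 = 35.091837 m
RSR: p² = 2 + d² − 2cos(α−β) + 2d(sin β − sin α) = 21.540183; p = √p² = 4.641140; φ = atan2(cos α − cos β, d − sin α + sin β) = 0.336821 rad; t = (α − φ) mod 2π = 4.947465 rad, q = (φ − β) mod 2π = 3.356811 rad → L = 4.63·(4.947465 + 4.641140 + 3.356811) = 4.63·12.945417 = 59.937280 m
LSR: p² = d² − 2 + 2cos(α−β) + 2d(sin α + sin β) = 3.486211; p = √p² = 1.867140; φ = atan2(−cos α − cos β, d + sin α + sin β) − atan2(−2, p) = 0.985473 rad; t = (φ − α) mod 2π = 1.984372 rad, q = (φ − β) mod 2π = 4.005463 rad → L = 4.63·(1.984372 + 1.867140 + 4.005463) = 4.63·7.856975 = 36.377795 m
RSL: p² = d² − 2 + 2cos(α−β) − 2d(sin α + sin β) = 17.575518; p = √p² = 4.192316; φ = atan2(cos α + cos β, d − sin α − sin β) − atan2(2, p) = -0.542462 rad; t = (α − φ) mod 2π = 5.826749 rad, q = (β − φ) mod 2π = 3.805657 rad → L = 4.63·(5.826749 + 4.192316 + 3.805657) = 4.63·13.824723 = 64.008466 m
RLR: c = (6 − d² + 2cos(α−β) + 2d(sin α − sin β))/8 = -1.692523, |c| > 1 → infeasible
LRL: c = (6 − d² + 2cos(α−β) − 2d(sin α − sin β))/8 = -0.375424; p = 2π − arccos c = 4.327534 rad; φ = atan2(cos β − cos α, d + sin α − sin β) = -0.480700 rad; t = (φ − α + p/2) mod 2π = 2.681966 rad, q = (β − α − t + p) mod 2π = 5.907663 rad → L = 4.63·(2.681966 + 4.327534 + 5.907663) = 4.63·12.917163 = 59.806464 m
Shortest: LSL with L = 35.091837 m ≈ 35.0918 m
Convert LSL to answer units (arcs ×180/π): t = 0.518199·180/π = 29.6906°, p = ρ·p = 4.63·3.317137 = 15.3583 m, q = 3.743895·180/π = 214.5094°, L = 35.0918 m.

LSL: t = 29.6906°, p = 15.3583 m, q = 214.5094°, L = 35.0918 m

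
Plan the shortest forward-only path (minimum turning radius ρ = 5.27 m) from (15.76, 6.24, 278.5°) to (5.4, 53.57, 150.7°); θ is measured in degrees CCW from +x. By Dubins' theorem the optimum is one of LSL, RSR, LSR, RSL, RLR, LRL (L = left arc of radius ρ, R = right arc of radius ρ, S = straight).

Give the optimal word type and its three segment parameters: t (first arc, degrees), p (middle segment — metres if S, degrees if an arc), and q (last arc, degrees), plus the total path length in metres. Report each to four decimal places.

Let ψ = atan2(Δy, Δx) = atan2(47.33, -10.36) = 102.3467° be the start→goal bearing.
Normalize: d = |goal − start| / ρ = 48.450578/5.27 = 9.193658, α = (θ_start − ψ) mod 360° = 176.1533° = 3.074456 rad, β = (θ_goal − ψ) mod 360° = 48.3533° = 0.843925 rad.
Common terms: sin α = 0.067087, cos α = -0.997747, sin β = 0.747257, cos β = 0.664535, cos(α−β) = -0.612907, d² = 84.523348. Work in radians in the unit-radius frame; every candidate has L = ρ·(t + p + q).
LSL: p² = 2 + d² − 2cos(α−β) + 2d(sin α − sin β) = 75.242653; p = √p² = 8.674252; φ = atan2(cos β − cos α, d + sin α − sin β) = 0.192827 rad; t = (φ − α) mod 2π = 3.401556 rad, q = (β − φ) mod 2π = 0.651098 rad → L = 5.27·(3.401556 + 8.674252 + 0.651098) = 5.27·12.726907 = 67.070799 m
RSR: p² = 2 + d² − 2cos(α−β) + 2d(sin β − sin α) = 100.255672; p = √p² = 10.012775; φ = atan2(cos α − cos β, d − sin α + sin β) = -0.166788 rad; t = (α − φ) mod 2π = 3.241244 rad, q = (φ − β) mod 2π = 5.272472 rad → L = 5.27·(3.241244 + 10.012775 + 5.272472) = 5.27·18.526492 = 97.634610 m
LSR: p² = d² − 2 + 2cos(α−β) + 2d(sin α + sin β) = 96.271129; p = √p² = 9.811785; φ = atan2(−cos α − cos β, d + sin α + sin β) − atan2(−2, p) = 0.234364 rad; t = (φ − α) mod 2π = 3.443094 rad, q = (φ − β) mod 2π = 5.673625 rad → L = 5.27·(3.443094 + 9.811785 + 5.673625) = 5.27·18.928503 = 99.753213 m
RSL: p² = d² − 2 + 2cos(α−β) − 2d(sin α + sin β) = 66.323940; p = √p² = 8.143951; φ = atan2(cos α + cos β, d − sin α − sin β) − atan2(2, p) = -0.280560 rad; t = (α − φ) mod 2π = 3.355016 rad, q = (β − φ) mod 2π = 1.124485 rad → L = 5.27·(3.355016 + 8.143951 + 1.124485) = 5.27·12.623452 = 66.525594 m
RLR: c = (6 − d² + 2cos(α−β) + 2d(sin α − sin β))/8 = -11.531959, |c| > 1 → infeasible
LRL: c = (6 − d² + 2cos(α−β) − 2d(sin α − sin β))/8 = -8.405332, |c| > 1 → infeasible
Shortest: RSL with L = 66.525594 m ≈ 66.5256 m
Convert RSL to answer units (arcs ×180/π): t = 3.355016·180/π = 192.2283°, p = ρ·p = 5.27·8.143951 = 42.9186 m, q = 1.124485·180/π = 64.4283°, L = 66.5256 m.

RSL: t = 192.2283°, p = 42.9186 m, q = 64.4283°, L = 66.5256 m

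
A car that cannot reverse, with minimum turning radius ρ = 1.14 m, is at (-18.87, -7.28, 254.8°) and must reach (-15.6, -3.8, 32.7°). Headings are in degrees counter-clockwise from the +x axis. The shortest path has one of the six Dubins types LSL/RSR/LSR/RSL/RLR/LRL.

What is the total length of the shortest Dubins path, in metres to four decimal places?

Let ψ = atan2(Δy, Δx) = atan2(3.48, 3.27) = 46.7820° be the start→goal bearing.
Normalize: d = |goal − start| / ρ = 4.775280/1.14 = 4.188842, α = (θ_start − ψ) mod 360° = 208.0180° = 3.630600 rad, β = (θ_goal − ψ) mod 360° = 345.9180° = 6.037409 rad.
Common terms: sin α = -0.469750, cos α = -0.882800, sin β = -0.243310, cos β = 0.969949, cos(α−β) = -0.741976, d² = 17.546399. Work in radians in the unit-radius frame; every candidate has L = ρ·(t + p + q).
LSL: p² = 2 + d² − 2cos(α−β) + 2d(sin α − sin β) = 19.133309; p = √p² = 4.374164; φ = atan2(cos β − cos α, d + sin α − sin β) = 0.437379 rad; t = (φ − α) mod 2π = 3.089964 rad, q = (β − φ) mod 2π = 5.600030 rad → L = 1.14·(3.089964 + 4.374164 + 5.600030) = 1.14·13.064158 = 14.893140 m
RSR: p² = 2 + d² − 2cos(α−β) + 2d(sin β − sin α) = 22.927393; p = √p² = 4.788256; φ = atan2(cos α − cos β, d − sin α + sin β) = -0.397306 rad; t = (α − φ) mod 2π = 4.027906 rad, q = (φ − β) mod 2π = 6.131655 rad → L = 1.14·(4.027906 + 4.788256 + 6.131655) = 1.14·14.947817 = 17.040512 m
LSR: p² = d² − 2 + 2cos(α−β) + 2d(sin α + sin β) = 8.088663; p = √p² = 2.844057; φ = atan2(−cos α − cos β, d + sin α + sin β) − atan2(−2, p) = 0.587816 rad; t = (φ − α) mod 2π = 3.240402 rad, q = (φ − β) mod 2π = 0.833593 rad → L = 1.14·(3.240402 + 2.844057 + 0.833593) = 1.14·6.918052 = 7.886580 m
RSL: p² = d² − 2 + 2cos(α−β) − 2d(sin α + sin β) = 20.036232; p = √p² = 4.476185; φ = atan2(cos α + cos β, d − sin α − sin β) − atan2(2, p) = -0.402420 rad; t = (α − φ) mod 2π = 4.033020 rad, q = (β − φ) mod 2π = 0.156644 rad → L = 1.14·(4.033020 + 4.476185 + 0.156644) = 1.14·8.665849 = 9.879068 m
RLR: c = (6 − d² + 2cos(α−β) + 2d(sin α − sin β))/8 = -1.865924, |c| > 1 → infeasible
LRL: c = (6 − d² + 2cos(α−β) − 2d(sin α − sin β))/8 = -1.391664, |c| > 1 → infeasible
Shortest: LSR with L = 7.886580 m ≈ 7.8866 m

7.8866 m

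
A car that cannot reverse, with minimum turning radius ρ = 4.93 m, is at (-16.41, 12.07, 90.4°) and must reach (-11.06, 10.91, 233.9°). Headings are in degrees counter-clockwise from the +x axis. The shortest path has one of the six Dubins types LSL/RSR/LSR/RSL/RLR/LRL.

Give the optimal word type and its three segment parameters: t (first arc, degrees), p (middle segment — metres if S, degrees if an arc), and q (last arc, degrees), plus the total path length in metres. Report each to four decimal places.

Let ψ = atan2(Δy, Δx) = atan2(-1.16, 5.35) = -12.2336° be the start→goal bearing.
Normalize: d = |goal − start| / ρ = 5.474313/4.93 = 1.110408, α = (θ_start − ψ) mod 360° = 102.6336° = 1.791295 rad, β = (θ_goal − ψ) mod 360° = 246.1336° = 4.295843 rad.
Common terms: sin α = 0.975788, cos α = -0.218716, sin β = -0.914492, cos β = -0.404605, cos(α−β) = -0.803857, d² = 1.233007. Work in radians in the unit-radius frame; every candidate has L = ρ·(t + p + q).
LSL: p² = 2 + d² − 2cos(α−β) + 2d(sin α − sin β) = 9.038686; p = √p² = 3.006441; φ = atan2(cos β − cos α, d + sin α − sin β) = -0.061869 rad; t = (φ − α) mod 2π = 4.430021 rad, q = (β − φ) mod 2π = 4.357712 rad → L = 4.93·(4.430021 + 3.006441 + 4.357712) = 4.93·11.794173 = 58.145275 m
RSR: p² = 2 + d² − 2cos(α−β) + 2d(sin β − sin α) = 0.642755; p = √p² = 0.801720; φ = atan2(cos α − cos β, d − sin α + sin β) = 2.907601 rad; t = (α − φ) mod 2π = 5.166879 rad, q = (φ − β) mod 2π = 4.894944 rad → L = 4.93·(5.166879 + 0.801720 + 4.894944) = 4.93·10.863543 = 53.557267 m
LSR: p² = d² − 2 + 2cos(α−β) + 2d(sin α + sin β) = -2.238578 < 0 → infeasible
RSL: p² = d² − 2 + 2cos(α−β) − 2d(sin α + sin β) = -2.510836 < 0 → infeasible
RLR: c = (6 − d² + 2cos(α−β) + 2d(sin α − sin β))/8 = 0.919656; p = 2π − arccos c = 5.879592 rad; φ = atan2(cos α − cos β, d − sin α + sin β) = 2.907601 rad; t = (α − φ + p/2) mod 2π = 1.823490 rad, q = (α − β − t + p) mod 2π = 1.551555 rad → L = 4.93·(1.823490 + 5.879592 + 1.551555) = 4.93·9.254636 = 45.625356 m
LRL: c = (6 − d² + 2cos(α−β) − 2d(sin α − sin β))/8 = -0.129836; p = 2π − arccos c = 4.582186 rad; φ = atan2(cos β − cos α, d + sin α − sin β) = -0.061869 rad; t = (φ − α + p/2) mod 2π = 0.437928 rad, q = (β − α − t + p) mod 2π = 0.365620 rad → L = 4.93·(0.437928 + 4.582186 + 0.365620) = 4.93·5.385734 = 26.551666 m
Shortest: LRL with L = 26.551666 m ≈ 26.5517 m
Convert LRL to answer units (arcs ×180/π): t = 0.437928·180/π = 25.0914°, p = 4.582186·180/π = 262.5399°, q = 0.365620·180/π = 20.9485°, L = 26.5517 m.

LRL: t = 25.0914°, p = 262.5399°, q = 20.9485°, L = 26.5517 m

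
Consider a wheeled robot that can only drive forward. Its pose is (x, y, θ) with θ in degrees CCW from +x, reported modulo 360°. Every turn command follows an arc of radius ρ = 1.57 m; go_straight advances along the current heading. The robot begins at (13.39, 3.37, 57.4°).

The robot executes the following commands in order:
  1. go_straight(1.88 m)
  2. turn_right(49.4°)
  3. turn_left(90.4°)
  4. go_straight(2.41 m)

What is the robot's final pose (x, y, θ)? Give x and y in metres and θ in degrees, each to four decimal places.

(16.4896, 9.8309, 98.4000°)

set_pose: (x, y, θ) = (13.3900, 3.3700, 57.4000°), ρ = 1.57
go_straight(1.88): x += 1.88·cos θ, y += 1.88·sin θ → (14.4029, 4.9538, 57.4000°)
turn_right(49.4°): centre at ρ to the right, rotate −49.4° → (15.5070, 5.6627, 8.0000°)
turn_left(90.4°): centre at ρ to the left, rotate +90.4° → (16.8417, 7.4467, 98.4000°)
go_straight(2.41): x += 2.41·cos θ, y += 2.41·sin θ → (16.4896, 9.8309, 98.4000°)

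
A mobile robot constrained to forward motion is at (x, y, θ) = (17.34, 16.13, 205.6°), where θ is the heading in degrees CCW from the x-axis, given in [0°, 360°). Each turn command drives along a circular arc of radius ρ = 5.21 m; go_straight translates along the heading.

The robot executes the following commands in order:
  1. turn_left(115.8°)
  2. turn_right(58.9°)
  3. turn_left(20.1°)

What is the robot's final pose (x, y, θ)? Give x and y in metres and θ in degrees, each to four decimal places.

(18.3367, 0.7914, 282.6000°)

set_pose: (x, y, θ) = (17.3400, 16.1300, 205.6000°), ρ = 5.21
turn_left(115.8°): centre at ρ to the left, rotate +115.8° → (16.3408, 7.3597, 321.4000°)
turn_right(58.9°): centre at ρ to the right, rotate −58.9° → (18.2558, 2.6080, 262.5000°)
turn_left(20.1°): centre at ρ to the left, rotate +20.1° → (18.3367, 0.7914, 282.6000°)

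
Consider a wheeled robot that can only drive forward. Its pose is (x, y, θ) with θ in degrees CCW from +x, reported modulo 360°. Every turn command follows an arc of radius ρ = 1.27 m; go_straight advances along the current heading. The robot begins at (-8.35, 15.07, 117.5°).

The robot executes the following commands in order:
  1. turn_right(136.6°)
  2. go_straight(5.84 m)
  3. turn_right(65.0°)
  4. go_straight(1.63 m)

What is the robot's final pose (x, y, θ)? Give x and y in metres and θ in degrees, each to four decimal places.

(-0.2742, 12.2546, 275.9000°)

set_pose: (x, y, θ) = (-8.3500, 15.0700, 117.5000°), ρ = 1.27
turn_right(136.6°): centre at ρ to the right, rotate −136.6° → (-6.8079, 16.8565, -19.1000° ≡ 340.9000°)
go_straight(5.84): x += 5.84·cos θ, y += 5.84·sin θ → (-1.2894, 14.9456, 340.9000°)
turn_right(65.0°): centre at ρ to the right, rotate −65.0° → (-0.4417, 13.8760, 275.9000°)
go_straight(1.63): x += 1.63·cos θ, y += 1.63·sin θ → (-0.2742, 12.2546, 275.9000°)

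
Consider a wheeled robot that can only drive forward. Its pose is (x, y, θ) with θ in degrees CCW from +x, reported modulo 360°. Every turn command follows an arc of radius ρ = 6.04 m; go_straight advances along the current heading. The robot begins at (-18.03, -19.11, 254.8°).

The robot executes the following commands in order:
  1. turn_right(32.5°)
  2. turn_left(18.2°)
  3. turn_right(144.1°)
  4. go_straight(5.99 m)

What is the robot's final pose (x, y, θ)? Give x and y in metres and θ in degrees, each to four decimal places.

(-32.9127, -15.2332, 96.4000°)

set_pose: (x, y, θ) = (-18.0300, -19.1100, 254.8000°), ρ = 6.04
turn_right(32.5°): centre at ρ to the right, rotate −32.5° → (-19.7937, -21.9937, 222.3000°)
turn_left(18.2°): centre at ρ to the left, rotate +18.2° → (-20.9857, -23.4869, 240.5000°)
turn_right(144.1°): centre at ρ to the right, rotate −144.1° → (-32.2450, -21.1859, 96.4000°)
go_straight(5.99): x += 5.99·cos θ, y += 5.99·sin θ → (-32.9127, -15.2332, 96.4000°)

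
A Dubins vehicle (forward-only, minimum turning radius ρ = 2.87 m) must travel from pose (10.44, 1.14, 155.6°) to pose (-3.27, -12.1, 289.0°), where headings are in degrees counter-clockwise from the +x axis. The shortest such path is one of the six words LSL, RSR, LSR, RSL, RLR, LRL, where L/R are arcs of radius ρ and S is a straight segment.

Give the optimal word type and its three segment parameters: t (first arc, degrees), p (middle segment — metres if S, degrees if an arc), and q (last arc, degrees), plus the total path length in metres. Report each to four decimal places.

Let ψ = atan2(Δy, Δx) = atan2(-13.24, -13.71) = -135.9991° be the start→goal bearing.
Normalize: d = |goal − start| / ρ = 19.059425/2.87 = 6.640915, α = (θ_start − ψ) mod 360° = 291.5991° = 5.089365 rad, β = (θ_goal − ψ) mod 360° = 64.9991° = 1.134449 rad.
Common terms: sin α = -0.929782, cos α = 0.368110, sin β = 0.906301, cos β = 0.422632, cos(α−β) = -0.687088, d² = 44.101749. Work in radians in the unit-radius frame; every candidate has L = ρ·(t + p + q).
LSL: p² = 2 + d² − 2cos(α−β) + 2d(sin α − sin β) = 23.089377; p = √p² = 4.805141; φ = atan2(cos β − cos α, d + sin α − sin β) = 0.011347 rad; t = (φ − α) mod 2π = 1.205167 rad, q = (β − φ) mod 2π = 1.123102 rad → L = 2.87·(1.205167 + 4.805141 + 1.123102) = 2.87·7.133410 = 20.472886 m
RSR: p² = 2 + d² − 2cos(α−β) + 2d(sin β − sin α) = 71.862472; p = √p² = 8.477174; φ = atan2(cos α − cos β, d − sin α + sin β) = -0.006432 rad; t = (α − φ) mod 2π = 5.095796 rad, q = (φ − β) mod 2π = 5.142305 rad → L = 2.87·(5.095796 + 8.477174 + 5.142305) = 2.87·18.715275 = 53.712839 m
LSR: p² = d² − 2 + 2cos(α−β) + 2d(sin α + sin β) = 40.415706; p = √p² = 6.357335; φ = atan2(−cos α − cos β, d + sin α + sin β) − atan2(−2, p) = 0.185864 rad; t = (φ − α) mod 2π = 1.379685 rad, q = (φ − β) mod 2π = 5.334601 rad → L = 2.87·(1.379685 + 6.357335 + 5.334601) = 2.87·13.071621 = 37.515552 m
RSL: p² = d² − 2 + 2cos(α−β) − 2d(sin α + sin β) = 41.039443; p = √p² = 6.406203; φ = atan2(cos α + cos β, d − sin α − sin β) − atan2(2, p) = -0.184510 rad; t = (α − φ) mod 2π = 5.273874 rad, q = (β − φ) mod 2π = 1.318958 rad → L = 2.87·(5.273874 + 6.406203 + 1.318958) = 2.87·12.999036 = 37.307233 m
RLR: c = (6 − d² + 2cos(α−β) + 2d(sin α − sin β))/8 = -7.982809, |c| > 1 → infeasible
LRL: c = (6 − d² + 2cos(α−β) − 2d(sin α − sin β))/8 = -1.886172, |c| > 1 → infeasible
Shortest: LSL with L = 20.472886 m ≈ 20.4729 m
Convert LSL to answer units (arcs ×180/π): t = 1.205167·180/π = 69.0510°, p = ρ·p = 2.87·4.805141 = 13.7908 m, q = 1.123102·180/π = 64.3490°, L = 20.4729 m.

LSL: t = 69.0510°, p = 13.7908 m, q = 64.3490°, L = 20.4729 m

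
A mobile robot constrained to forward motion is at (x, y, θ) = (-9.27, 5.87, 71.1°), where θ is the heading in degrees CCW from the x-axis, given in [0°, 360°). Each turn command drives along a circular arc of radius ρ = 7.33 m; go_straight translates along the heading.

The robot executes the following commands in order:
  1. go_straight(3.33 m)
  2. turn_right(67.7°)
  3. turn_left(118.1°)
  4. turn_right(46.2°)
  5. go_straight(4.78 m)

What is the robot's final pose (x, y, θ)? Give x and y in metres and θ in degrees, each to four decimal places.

(4.4966, 35.4238, 75.3000°)

set_pose: (x, y, θ) = (-9.2700, 5.8700, 71.1000°), ρ = 7.33
go_straight(3.33): x += 3.33·cos θ, y += 3.33·sin θ → (-8.1914, 9.0205, 71.1000°)
turn_right(67.7°): centre at ρ to the right, rotate −67.7° → (-1.6913, 13.9632, 3.4000°)
turn_left(118.1°): centre at ρ to the left, rotate +118.1° → (4.1239, 25.1103, 121.5000°)
turn_right(46.2°): centre at ρ to the right, rotate −46.2° → (3.2837, 30.8002, 75.3000°)
go_straight(4.78): x += 4.78·cos θ, y += 4.78·sin θ → (4.4966, 35.4238, 75.3000°)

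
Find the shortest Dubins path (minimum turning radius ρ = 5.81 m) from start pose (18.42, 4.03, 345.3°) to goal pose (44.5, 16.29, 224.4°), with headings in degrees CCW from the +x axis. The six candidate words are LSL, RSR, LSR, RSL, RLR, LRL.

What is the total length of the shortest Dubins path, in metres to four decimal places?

Let ψ = atan2(Δy, Δx) = atan2(12.26, 26.08) = 25.1778° be the start→goal bearing.
Normalize: d = |goal − start| / ρ = 28.817946/5.81 = 4.960060, α = (θ_start − ψ) mod 360° = 320.1222° = 5.587186 rad, β = (θ_goal − ψ) mod 360° = 199.2222° = 3.477083 rad.
Common terms: sin α = -0.641153, cos α = 0.767413, sin β = -0.329232, cos β = -0.944249, cos(α−β) = -0.513541, d² = 24.602190. Work in radians in the unit-radius frame; every candidate has L = ρ·(t + p + q).
LSL: p² = 2 + d² − 2cos(α−β) + 2d(sin α − sin β) = 24.534979; p = √p² = 4.953280; φ = atan2(cos β − cos α, d + sin α − sin β) = -0.352837 rad; t = (φ − α) mod 2π = 0.343163 rad, q = (β − φ) mod 2π = 3.829920 rad → L = 5.81·(0.343163 + 4.953280 + 3.829920) = 5.81·9.126362 = 53.024162 m
RSR: p² = 2 + d² − 2cos(α−β) + 2d(sin β − sin α) = 30.723567; p = √p² = 5.542884; φ = atan2(cos α − cos β, d − sin α + sin β) = 0.313935 rad; t = (α − φ) mod 2π = 5.273251 rad, q = (φ − β) mod 2π = 3.120038 rad → L = 5.81·(5.273251 + 5.542884 + 3.120038) = 5.81·13.936173 = 80.969164 m
LSR: p² = d² − 2 + 2cos(α−β) + 2d(sin α + sin β) = 11.948776; p = √p² = 3.456700; φ = atan2(−cos α − cos β, d + sin α + sin β) − atan2(−2, p) = 0.568820 rad; t = (φ − α) mod 2π = 1.264820 rad, q = (φ − β) mod 2π = 3.374923 rad → L = 5.81·(1.264820 + 3.456700 + 3.374923) = 5.81·8.096442 = 47.040329 m
RSL: p² = d² − 2 + 2cos(α−β) − 2d(sin α + sin β) = 31.201440; p = √p² = 5.585825; φ = atan2(cos α + cos β, d − sin α − sin β) − atan2(2, p) = -0.373637 rad; t = (α − φ) mod 2π = 5.960823 rad, q = (β − φ) mod 2π = 3.850720 rad → L = 5.81·(5.960823 + 5.585825 + 3.850720) = 5.81·15.397367 = 89.458703 m
RLR: c = (6 − d² + 2cos(α−β) + 2d(sin α − sin β))/8 = -2.840446, |c| > 1 → infeasible
LRL: c = (6 − d² + 2cos(α−β) − 2d(sin α − sin β))/8 = -2.066872, |c| > 1 → infeasible
Shortest: LSR with L = 47.040329 m ≈ 47.0403 m

47.0403 m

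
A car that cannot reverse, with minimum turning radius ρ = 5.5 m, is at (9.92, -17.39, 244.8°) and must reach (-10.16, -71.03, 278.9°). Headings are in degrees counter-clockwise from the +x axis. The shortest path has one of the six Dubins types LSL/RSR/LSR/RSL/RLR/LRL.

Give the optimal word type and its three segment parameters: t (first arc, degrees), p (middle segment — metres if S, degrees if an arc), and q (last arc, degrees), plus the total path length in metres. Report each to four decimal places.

Let ψ = atan2(Δy, Δx) = atan2(-53.64, -20.08) = -110.5233° be the start→goal bearing.
Normalize: d = |goal − start| / ρ = 57.275265/5.5 = 10.413685, α = (θ_start − ψ) mod 360° = 355.3233° = 6.201561 rad, β = (θ_goal − ψ) mod 360° = 29.4233° = 0.513533 rad.
Common terms: sin α = -0.081534, cos α = 0.996671, sin β = 0.491257, cos β = 0.871014, cos(α−β) = 0.828060, d² = 108.444826. Work in radians in the unit-radius frame; every candidate has L = ρ·(t + p + q).
LSL: p² = 2 + d² − 2cos(α−β) + 2d(sin α − sin β) = 96.858970; p = √p² = 9.841695; φ = atan2(cos β − cos α, d + sin α − sin β) = -0.012768 rad; t = (φ − α) mod 2π = 0.068856 rad, q = (β − φ) mod 2π = 0.526301 rad → L = 5.5·(0.068856 + 9.841695 + 0.526301) = 5.5·10.436853 = 57.402690 m
RSR: p² = 2 + d² − 2cos(α−β) + 2d(sin β − sin α) = 120.718441; p = √p² = 10.987194; φ = atan2(cos α − cos β, d − sin α + sin β) = 0.011437 rad; t = (α − φ) mod 2π = 6.190124 rad, q = (φ − β) mod 2π = 5.781089 rad → L = 5.5·(6.190124 + 10.987194 + 5.781089) = 5.5·22.958408 = 126.271243 m
LSR: p² = d² − 2 + 2cos(α−β) + 2d(sin α + sin β) = 116.634411; p = √p² = 10.799741; φ = atan2(−cos α − cos β, d + sin α + sin β) − atan2(−2, p) = 0.012238 rad; t = (φ − α) mod 2π = 0.093863 rad, q = (φ − β) mod 2π = 5.781891 rad → L = 5.5·(0.093863 + 10.799741 + 5.781891) = 5.5·16.675494 = 91.715220 m
RSL: p² = d² − 2 + 2cos(α−β) − 2d(sin α + sin β) = 99.567483; p = √p² = 9.978351; φ = atan2(cos α + cos β, d − sin α − sin β) − atan2(2, p) = -0.013243 rad; t = (α − φ) mod 2π = 6.214804 rad, q = (β − φ) mod 2π = 0.526776 rad → L = 5.5·(6.214804 + 9.978351 + 0.526776) = 5.5·16.719930 = 91.959617 m
RLR: c = (6 − d² + 2cos(α−β) + 2d(sin α − sin β))/8 = -14.089805, |c| > 1 → infeasible
LRL: c = (6 − d² + 2cos(α−β) − 2d(sin α − sin β))/8 = -11.107371, |c| > 1 → infeasible
Shortest: LSL with L = 57.402690 m ≈ 57.4027 m
Convert LSL to answer units (arcs ×180/π): t = 0.068856·180/π = 3.9452°, p = ρ·p = 5.5·9.841695 = 54.1293 m, q = 0.526301·180/π = 30.1548°, L = 57.4027 m.

LSL: t = 3.9452°, p = 54.1293 m, q = 30.1548°, L = 57.4027 m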